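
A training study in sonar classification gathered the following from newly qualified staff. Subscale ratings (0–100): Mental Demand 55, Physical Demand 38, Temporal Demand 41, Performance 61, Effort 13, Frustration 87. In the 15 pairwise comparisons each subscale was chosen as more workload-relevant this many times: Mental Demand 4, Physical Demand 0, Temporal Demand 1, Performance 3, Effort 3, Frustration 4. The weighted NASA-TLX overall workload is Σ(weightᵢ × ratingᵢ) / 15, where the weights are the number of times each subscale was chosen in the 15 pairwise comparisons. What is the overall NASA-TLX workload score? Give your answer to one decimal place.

The tallies are the weights (they sum to 15).
Weighted sum = 4·55 + 0·38 + 1·41 + 3·61 + 3·13 + 4·87
            = 220 + 0 + 41 + 183 + 39 + 348 = 831.
Overall workload = 831 / 15 = 55.4000 ≈ 55.4.

55.4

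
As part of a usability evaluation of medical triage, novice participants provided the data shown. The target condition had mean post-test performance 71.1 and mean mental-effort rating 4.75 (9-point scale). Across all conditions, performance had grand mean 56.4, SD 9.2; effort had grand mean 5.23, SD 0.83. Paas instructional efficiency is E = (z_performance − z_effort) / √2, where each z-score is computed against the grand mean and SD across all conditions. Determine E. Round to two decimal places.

1.54

z_performance = (71.1 − 56.4) / 9.2 = 14.7000 / 9.2 = 1.5978.
z_effort = (4.75 − 5.23) / 0.83 = -0.4800 / 0.83 = -0.5783.
z_P − z_E = 1.5978 − (-0.5783) = 2.1761.
E = 2.1761 / √2 = 2.1761 / 1.41421 = 1.5387 ≈ 1.54.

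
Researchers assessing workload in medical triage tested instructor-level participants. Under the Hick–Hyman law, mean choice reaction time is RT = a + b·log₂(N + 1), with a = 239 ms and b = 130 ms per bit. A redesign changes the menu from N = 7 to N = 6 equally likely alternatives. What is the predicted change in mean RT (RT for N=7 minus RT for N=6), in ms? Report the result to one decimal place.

RT(7) = 239 + 130·log₂(8) = 239 + 130·3.0000 = 629.0000 ms.
RT(6) = 239 + 130·log₂(7) = 239 + 130·2.8074 = 603.9620 ms.
Difference = 629.0000 − 603.9620 = 25.0380 ≈ 25.0 ms.

25.0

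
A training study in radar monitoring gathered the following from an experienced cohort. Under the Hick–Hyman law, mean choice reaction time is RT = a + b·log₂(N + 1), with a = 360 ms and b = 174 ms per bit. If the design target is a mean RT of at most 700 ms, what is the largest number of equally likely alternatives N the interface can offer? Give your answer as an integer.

2

Set 360 + 174·log₂(N + 1) ≤ 700.
log₂(N + 1) ≤ (700 − 360) / 174 = 1.9540.
N + 1 ≤ 2^1.9540 = 3.8745.
N ≤ 2.8745, so the largest integer N is 2.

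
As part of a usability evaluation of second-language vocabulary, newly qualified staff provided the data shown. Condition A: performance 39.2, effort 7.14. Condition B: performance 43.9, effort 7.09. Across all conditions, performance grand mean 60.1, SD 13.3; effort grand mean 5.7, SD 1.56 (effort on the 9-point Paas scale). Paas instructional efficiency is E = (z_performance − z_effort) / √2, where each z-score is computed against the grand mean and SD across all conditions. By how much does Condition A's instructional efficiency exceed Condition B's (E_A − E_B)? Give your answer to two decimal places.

-0.27

Condition A: z_P = (39.2 − 60.1)/13.3 = -1.5714; z_E = (7.14 − 5.7)/1.56 = 0.9231; E_A = (-1.5714 − 0.9231)/√2 = -1.7639.
Condition B: z_P = (43.9 − 60.1)/13.3 = -1.2180; z_E = (7.09 − 5.7)/1.56 = 0.8910; E_B = (-1.2180 − 0.8910)/√2 = -1.4913.
E_A − E_B = -1.7639 − (-1.4913) = -0.2726 ≈ -0.27.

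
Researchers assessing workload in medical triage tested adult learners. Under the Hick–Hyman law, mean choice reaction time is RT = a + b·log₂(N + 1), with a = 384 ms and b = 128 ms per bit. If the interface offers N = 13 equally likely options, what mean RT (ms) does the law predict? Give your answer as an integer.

871

log₂(13 + 1) = log₂(14) = 3.8074.
RT = 384 + 128 × 3.8074 = 384 + 487.3472 = 871.3472 ms.
≈ 871 ms.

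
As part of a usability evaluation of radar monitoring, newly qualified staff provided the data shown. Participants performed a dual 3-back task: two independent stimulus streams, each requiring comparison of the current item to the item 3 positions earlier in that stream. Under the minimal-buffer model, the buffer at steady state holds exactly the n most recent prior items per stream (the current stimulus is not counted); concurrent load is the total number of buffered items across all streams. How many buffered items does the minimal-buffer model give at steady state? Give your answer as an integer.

Each stream's buffer holds its 3 most recent prior items.
Two independent streams: 2 × 3 = 6 buffered items at steady state.

6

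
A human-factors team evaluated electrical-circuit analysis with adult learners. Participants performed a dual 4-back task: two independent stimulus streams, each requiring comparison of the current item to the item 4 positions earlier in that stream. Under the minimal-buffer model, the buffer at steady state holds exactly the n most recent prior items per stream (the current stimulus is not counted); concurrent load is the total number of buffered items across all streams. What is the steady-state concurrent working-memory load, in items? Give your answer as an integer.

Each stream's buffer holds its 4 most recent prior items.
Two independent streams: 2 × 4 = 8 buffered items at steady state.

8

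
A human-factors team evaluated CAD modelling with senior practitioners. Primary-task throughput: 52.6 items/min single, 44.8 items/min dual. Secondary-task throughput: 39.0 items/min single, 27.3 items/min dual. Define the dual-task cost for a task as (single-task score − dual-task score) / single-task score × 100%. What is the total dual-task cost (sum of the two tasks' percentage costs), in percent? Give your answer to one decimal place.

Primary cost = (52.6 − 44.8) / 52.6 × 100% = 14.8289%.
Secondary cost = (39.0 − 27.3) / 39.0 × 100% = 30.0000%.
Total = 14.8289% + 30.0000% = 44.8289% ≈ 44.8%.

44.8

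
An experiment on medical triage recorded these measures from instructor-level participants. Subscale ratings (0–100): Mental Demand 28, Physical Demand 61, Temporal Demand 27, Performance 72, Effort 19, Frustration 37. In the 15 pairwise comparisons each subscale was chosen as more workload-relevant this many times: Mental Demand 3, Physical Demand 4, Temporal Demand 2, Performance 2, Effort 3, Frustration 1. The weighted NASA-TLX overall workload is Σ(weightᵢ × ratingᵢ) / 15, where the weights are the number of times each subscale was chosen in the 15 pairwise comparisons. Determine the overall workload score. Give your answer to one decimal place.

The tallies are the weights (they sum to 15).
Weighted sum = 3·28 + 4·61 + 2·27 + 2·72 + 3·19 + 1·37
            = 84 + 244 + 54 + 144 + 57 + 37 = 620.
Overall workload = 620 / 15 = 41.3333 ≈ 41.3.

41.3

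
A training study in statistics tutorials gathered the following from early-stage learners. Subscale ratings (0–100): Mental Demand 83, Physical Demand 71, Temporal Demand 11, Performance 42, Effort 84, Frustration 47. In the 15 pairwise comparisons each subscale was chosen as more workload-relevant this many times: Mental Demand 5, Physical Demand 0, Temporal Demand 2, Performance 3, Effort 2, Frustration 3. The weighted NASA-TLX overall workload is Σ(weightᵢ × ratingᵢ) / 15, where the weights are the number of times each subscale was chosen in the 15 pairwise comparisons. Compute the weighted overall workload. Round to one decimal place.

58.1

The tallies are the weights (they sum to 15).
Weighted sum = 5·83 + 0·71 + 2·11 + 3·42 + 2·84 + 3·47
            = 415 + 0 + 22 + 126 + 168 + 141 = 872.
Overall workload = 872 / 15 = 58.1333 ≈ 58.1.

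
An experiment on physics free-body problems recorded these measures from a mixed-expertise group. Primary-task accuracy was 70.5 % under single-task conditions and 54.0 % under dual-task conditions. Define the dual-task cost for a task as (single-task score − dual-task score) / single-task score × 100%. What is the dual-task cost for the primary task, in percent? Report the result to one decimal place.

Cost = (70.5 − 54.0) / 70.5 × 100%
     = 16.5000 / 70.5 × 100% = 23.4043%.
≈ 23.4%.

23.4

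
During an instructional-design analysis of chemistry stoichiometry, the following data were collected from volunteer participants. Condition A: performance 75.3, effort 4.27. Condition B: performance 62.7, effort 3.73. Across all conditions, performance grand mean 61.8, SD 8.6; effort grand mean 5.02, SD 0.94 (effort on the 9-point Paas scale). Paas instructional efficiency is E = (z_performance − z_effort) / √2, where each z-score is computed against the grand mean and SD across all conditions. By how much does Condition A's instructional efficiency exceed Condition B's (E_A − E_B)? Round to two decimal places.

0.63

Condition A: z_P = (75.3 − 61.8)/8.6 = 1.5698; z_E = (4.27 − 5.02)/0.94 = -0.7979; E_A = (1.5698 − (-0.7979))/√2 = 1.6742.
Condition B: z_P = (62.7 − 61.8)/8.6 = 0.1047; z_E = (3.73 − 5.02)/0.94 = -1.3723; E_B = (0.1047 − (-1.3723))/√2 = 1.0444.
E_A − E_B = 1.6742 − 1.0444 = 0.6298 ≈ 0.63.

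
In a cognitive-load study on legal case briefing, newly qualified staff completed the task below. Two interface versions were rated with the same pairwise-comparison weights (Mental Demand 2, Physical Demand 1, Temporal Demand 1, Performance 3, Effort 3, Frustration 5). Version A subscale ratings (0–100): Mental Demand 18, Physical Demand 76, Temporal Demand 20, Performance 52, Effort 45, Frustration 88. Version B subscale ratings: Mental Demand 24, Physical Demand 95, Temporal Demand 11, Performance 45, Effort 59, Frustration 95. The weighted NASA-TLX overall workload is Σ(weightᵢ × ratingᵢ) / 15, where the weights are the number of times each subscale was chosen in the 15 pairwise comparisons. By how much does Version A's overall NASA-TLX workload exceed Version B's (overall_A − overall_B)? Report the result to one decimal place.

Version A weighted sum = 2·18 + 1·76 + 1·20 + 3·52 + 3·45 + 5·88 = 36 + 76 + 20 + 156 + 135 + 440 = 863; overall_A = 863/15 = 57.5333.
Version B weighted sum = 2·24 + 1·95 + 1·11 + 3·45 + 3·59 + 5·95 = 48 + 95 + 11 + 135 + 177 + 475 = 941; overall_B = 941/15 = 62.7333.
Difference = 57.5333 − 62.7333 = -5.2000 ≈ -5.2.

-5.2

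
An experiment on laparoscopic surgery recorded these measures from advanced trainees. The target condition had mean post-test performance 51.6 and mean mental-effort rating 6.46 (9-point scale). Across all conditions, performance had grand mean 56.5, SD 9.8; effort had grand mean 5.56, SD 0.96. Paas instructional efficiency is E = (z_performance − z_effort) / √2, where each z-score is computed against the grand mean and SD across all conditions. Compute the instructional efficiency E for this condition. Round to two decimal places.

-1.02

z_performance = (51.6 − 56.5) / 9.8 = -4.9000 / 9.8 = -0.5000.
z_effort = (6.46 − 5.56) / 0.96 = 0.9000 / 0.96 = 0.9375.
z_P − z_E = -0.5000 − 0.9375 = -1.4375.
E = -1.4375 / √2 = -1.4375 / 1.41421 = -1.0165 ≈ -1.02.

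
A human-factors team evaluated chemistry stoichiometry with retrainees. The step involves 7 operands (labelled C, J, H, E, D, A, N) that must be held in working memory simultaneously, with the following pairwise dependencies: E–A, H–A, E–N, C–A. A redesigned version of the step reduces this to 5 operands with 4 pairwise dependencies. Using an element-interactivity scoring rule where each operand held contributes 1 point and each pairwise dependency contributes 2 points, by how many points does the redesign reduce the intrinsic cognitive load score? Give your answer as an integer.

2

Original: 7 × 1 + 4 × 2 = 7 + 8 = 15.
Redesigned: 5 × 1 + 4 × 2 = 5 + 8 = 13.
Reduction = 15 − 13 = 2.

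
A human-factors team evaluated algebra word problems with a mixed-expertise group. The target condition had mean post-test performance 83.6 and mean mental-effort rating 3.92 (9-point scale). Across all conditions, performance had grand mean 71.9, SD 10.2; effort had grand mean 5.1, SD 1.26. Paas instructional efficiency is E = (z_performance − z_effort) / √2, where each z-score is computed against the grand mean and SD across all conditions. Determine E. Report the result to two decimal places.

1.47

z_performance = (83.6 − 71.9) / 10.2 = 11.7000 / 10.2 = 1.1471.
z_effort = (3.92 − 5.1) / 1.26 = -1.1800 / 1.26 = -0.9365.
z_P − z_E = 1.1471 − (-0.9365) = 2.0836.
E = 2.0836 / √2 = 2.0836 / 1.41421 = 1.4733 ≈ 1.47.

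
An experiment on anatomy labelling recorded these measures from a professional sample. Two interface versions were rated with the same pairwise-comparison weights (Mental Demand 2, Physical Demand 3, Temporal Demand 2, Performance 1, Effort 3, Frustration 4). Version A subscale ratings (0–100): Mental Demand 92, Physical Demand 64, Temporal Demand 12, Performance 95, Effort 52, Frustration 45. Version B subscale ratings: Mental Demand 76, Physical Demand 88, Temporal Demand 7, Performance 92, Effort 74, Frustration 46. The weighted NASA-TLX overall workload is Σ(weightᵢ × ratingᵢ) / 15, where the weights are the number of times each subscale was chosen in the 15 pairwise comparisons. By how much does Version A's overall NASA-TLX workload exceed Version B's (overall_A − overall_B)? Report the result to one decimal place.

Version A weighted sum = 2·92 + 3·64 + 2·12 + 1·95 + 3·52 + 4·45 = 184 + 192 + 24 + 95 + 156 + 180 = 831; overall_A = 831/15 = 55.4000.
Version B weighted sum = 2·76 + 3·88 + 2·7 + 1·92 + 3·74 + 4·46 = 152 + 264 + 14 + 92 + 222 + 184 = 928; overall_B = 928/15 = 61.8667.
Difference = 55.4000 − 61.8667 = -6.4667 ≈ -6.5.

-6.5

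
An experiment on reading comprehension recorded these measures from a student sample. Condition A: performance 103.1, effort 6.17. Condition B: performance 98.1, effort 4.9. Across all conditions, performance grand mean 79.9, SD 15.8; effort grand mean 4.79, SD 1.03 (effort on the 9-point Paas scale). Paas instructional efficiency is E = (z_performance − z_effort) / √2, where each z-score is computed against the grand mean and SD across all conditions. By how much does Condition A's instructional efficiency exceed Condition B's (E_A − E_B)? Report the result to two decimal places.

-0.65

Condition A: z_P = (103.1 − 79.9)/15.8 = 1.4684; z_E = (6.17 − 4.79)/1.03 = 1.3398; E_A = (1.4684 − 1.3398)/√2 = 0.0909.
Condition B: z_P = (98.1 − 79.9)/15.8 = 1.1519; z_E = (4.9 − 4.79)/1.03 = 0.1068; E_B = (1.1519 − 0.1068)/√2 = 0.7390.
E_A − E_B = 0.0909 − 0.7390 = -0.6481 ≈ -0.65.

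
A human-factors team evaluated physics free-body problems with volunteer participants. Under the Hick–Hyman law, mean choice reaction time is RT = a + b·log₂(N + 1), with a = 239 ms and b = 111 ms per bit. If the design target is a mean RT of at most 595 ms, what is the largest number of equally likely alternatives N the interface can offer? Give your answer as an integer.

Set 239 + 111·log₂(N + 1) ≤ 595.
log₂(N + 1) ≤ (595 − 239) / 111 = 3.2072.
N + 1 ≤ 2^3.2072 = 9.2356.
N ≤ 8.2356, so the largest integer N is 8.

8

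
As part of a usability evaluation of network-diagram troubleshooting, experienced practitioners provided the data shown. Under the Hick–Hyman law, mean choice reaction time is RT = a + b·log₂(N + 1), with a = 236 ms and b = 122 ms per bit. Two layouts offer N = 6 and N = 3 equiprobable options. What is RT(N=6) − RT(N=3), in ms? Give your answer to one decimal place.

98.5

RT(6) = 236 + 122·log₂(7) = 236 + 122·2.8074 = 578.5028 ms.
RT(3) = 236 + 122·log₂(4) = 236 + 122·2.0000 = 480.0000 ms.
Difference = 578.5028 − 480.0000 = 98.5028 ≈ 98.5 ms.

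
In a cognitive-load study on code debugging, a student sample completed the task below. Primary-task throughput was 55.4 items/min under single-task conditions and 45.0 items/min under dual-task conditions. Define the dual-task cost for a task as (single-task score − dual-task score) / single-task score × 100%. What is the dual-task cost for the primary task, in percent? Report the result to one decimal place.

Cost = (55.4 − 45.0) / 55.4 × 100%
     = 10.4000 / 55.4 × 100% = 18.7726%.
≈ 18.8%.

18.8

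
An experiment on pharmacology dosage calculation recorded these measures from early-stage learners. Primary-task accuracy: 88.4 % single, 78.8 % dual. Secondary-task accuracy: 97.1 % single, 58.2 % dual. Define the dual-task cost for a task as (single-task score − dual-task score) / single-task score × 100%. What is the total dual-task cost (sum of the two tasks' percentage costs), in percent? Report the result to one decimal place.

50.9

Primary cost = (88.4 − 78.8) / 88.4 × 100% = 10.8597%.
Secondary cost = (97.1 − 58.2) / 97.1 × 100% = 40.0618%.
Total = 10.8597% + 40.0618% = 50.9215% ≈ 50.9%.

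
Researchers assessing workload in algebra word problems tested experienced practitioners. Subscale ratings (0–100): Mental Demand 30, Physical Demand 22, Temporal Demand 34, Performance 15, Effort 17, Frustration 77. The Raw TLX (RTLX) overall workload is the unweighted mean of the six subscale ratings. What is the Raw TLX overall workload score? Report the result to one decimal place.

32.5

Sum of ratings = 30 + 22 + 34 + 15 + 17 + 77 = 195.
RTLX = 195 / 6 = 32.5000 ≈ 32.5.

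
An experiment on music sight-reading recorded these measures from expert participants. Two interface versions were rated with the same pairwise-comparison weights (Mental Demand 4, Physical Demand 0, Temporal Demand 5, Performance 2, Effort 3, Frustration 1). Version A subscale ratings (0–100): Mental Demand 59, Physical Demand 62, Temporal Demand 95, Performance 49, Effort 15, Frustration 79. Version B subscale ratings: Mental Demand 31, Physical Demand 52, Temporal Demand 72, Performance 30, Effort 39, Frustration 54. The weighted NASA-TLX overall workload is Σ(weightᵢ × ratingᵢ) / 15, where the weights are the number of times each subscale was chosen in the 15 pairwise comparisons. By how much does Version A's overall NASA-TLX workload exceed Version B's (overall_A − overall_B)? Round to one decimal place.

Version A weighted sum = 4·59 + 0·62 + 5·95 + 2·49 + 3·15 + 1·79 = 236 + 0 + 475 + 98 + 45 + 79 = 933; overall_A = 933/15 = 62.2000.
Version B weighted sum = 4·31 + 0·52 + 5·72 + 2·30 + 3·39 + 1·54 = 124 + 0 + 360 + 60 + 117 + 54 = 715; overall_B = 715/15 = 47.6667.
Difference = 62.2000 − 47.6667 = 14.5333 ≈ 14.5.

14.5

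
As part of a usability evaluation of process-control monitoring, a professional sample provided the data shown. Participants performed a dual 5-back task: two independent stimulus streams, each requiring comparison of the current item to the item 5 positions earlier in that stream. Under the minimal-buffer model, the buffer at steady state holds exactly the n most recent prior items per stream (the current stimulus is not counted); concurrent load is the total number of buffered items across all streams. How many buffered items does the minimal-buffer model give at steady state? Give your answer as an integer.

Each stream's buffer holds its 5 most recent prior items.
Two independent streams: 2 × 5 = 10 buffered items at steady state.

10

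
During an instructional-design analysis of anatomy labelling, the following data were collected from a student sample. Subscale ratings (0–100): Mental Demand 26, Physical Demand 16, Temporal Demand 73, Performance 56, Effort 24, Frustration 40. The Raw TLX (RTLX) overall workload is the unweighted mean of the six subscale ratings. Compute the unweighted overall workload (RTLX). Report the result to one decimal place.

39.2

Sum of ratings = 26 + 16 + 73 + 56 + 24 + 40 = 235.
RTLX = 235 / 6 = 39.1667 ≈ 39.2.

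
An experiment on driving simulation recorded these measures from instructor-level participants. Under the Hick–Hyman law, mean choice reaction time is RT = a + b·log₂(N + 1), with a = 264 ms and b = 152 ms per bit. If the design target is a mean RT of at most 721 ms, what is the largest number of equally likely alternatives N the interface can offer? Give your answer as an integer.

7

Set 264 + 152·log₂(N + 1) ≤ 721.
log₂(N + 1) ≤ (721 − 264) / 152 = 3.0066.
N + 1 ≤ 2^3.0066 = 8.0367.
N ≤ 7.0367, so the largest integer N is 7.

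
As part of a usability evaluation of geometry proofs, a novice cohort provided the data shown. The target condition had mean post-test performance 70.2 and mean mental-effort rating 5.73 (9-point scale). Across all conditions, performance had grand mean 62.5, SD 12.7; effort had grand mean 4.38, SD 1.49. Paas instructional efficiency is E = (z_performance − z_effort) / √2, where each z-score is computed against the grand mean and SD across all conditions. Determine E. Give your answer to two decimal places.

-0.21

z_performance = (70.2 − 62.5) / 12.7 = 7.7000 / 12.7 = 0.6063.
z_effort = (5.73 − 4.38) / 1.49 = 1.3500 / 1.49 = 0.9060.
z_P − z_E = 0.6063 − 0.9060 = -0.2997.
E = -0.2997 / √2 = -0.2997 / 1.41421 = -0.2119 ≈ -0.21.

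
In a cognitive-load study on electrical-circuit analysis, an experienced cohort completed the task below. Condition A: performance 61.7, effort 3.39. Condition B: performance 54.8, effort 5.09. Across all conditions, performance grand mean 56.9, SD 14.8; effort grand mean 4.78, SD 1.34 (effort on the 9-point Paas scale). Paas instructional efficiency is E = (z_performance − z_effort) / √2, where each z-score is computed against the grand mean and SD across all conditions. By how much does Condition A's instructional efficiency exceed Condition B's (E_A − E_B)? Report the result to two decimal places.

Condition A: z_P = (61.7 − 56.9)/14.8 = 0.3243; z_E = (3.39 − 4.78)/1.34 = -1.0373; E_A = (0.3243 − (-1.0373))/√2 = 0.9628.
Condition B: z_P = (54.8 − 56.9)/14.8 = -0.1419; z_E = (5.09 − 4.78)/1.34 = 0.2313; E_B = (-0.1419 − 0.2313)/√2 = -0.2639.
E_A − E_B = 0.9628 − (-0.2639) = 1.2267 ≈ 1.23.

1.23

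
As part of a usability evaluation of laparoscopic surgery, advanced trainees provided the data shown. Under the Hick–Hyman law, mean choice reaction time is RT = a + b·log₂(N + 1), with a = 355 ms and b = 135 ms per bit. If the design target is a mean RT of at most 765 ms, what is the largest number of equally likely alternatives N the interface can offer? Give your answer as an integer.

7

Set 355 + 135·log₂(N + 1) ≤ 765.
log₂(N + 1) ≤ (765 − 355) / 135 = 3.0370.
N + 1 ≤ 2^3.0370 = 8.2078.
N ≤ 7.2078, so the largest integer N is 7.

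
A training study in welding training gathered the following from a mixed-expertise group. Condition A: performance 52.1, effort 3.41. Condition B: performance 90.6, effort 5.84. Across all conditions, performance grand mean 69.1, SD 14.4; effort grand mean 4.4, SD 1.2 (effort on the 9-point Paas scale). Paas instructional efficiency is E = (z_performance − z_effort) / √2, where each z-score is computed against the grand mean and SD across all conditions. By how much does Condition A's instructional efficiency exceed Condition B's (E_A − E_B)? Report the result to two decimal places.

-0.46

Condition A: z_P = (52.1 − 69.1)/14.4 = -1.1806; z_E = (3.41 − 4.4)/1.2 = -0.8250; E_A = (-1.1806 − (-0.8250))/√2 = -0.2514.
Condition B: z_P = (90.6 − 69.1)/14.4 = 1.4931; z_E = (5.84 − 4.4)/1.2 = 1.2000; E_B = (1.4931 − 1.2000)/√2 = 0.2073.
E_A − E_B = -0.2514 − 0.2073 = -0.4587 ≈ -0.46.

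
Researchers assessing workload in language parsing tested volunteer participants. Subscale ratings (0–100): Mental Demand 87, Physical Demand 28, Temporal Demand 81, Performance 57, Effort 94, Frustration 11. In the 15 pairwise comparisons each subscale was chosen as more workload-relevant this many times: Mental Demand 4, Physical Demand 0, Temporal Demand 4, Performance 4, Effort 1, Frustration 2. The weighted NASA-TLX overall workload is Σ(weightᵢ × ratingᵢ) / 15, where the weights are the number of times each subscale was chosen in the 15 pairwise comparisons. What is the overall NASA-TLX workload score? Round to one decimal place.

67.7

The tallies are the weights (they sum to 15).
Weighted sum = 4·87 + 0·28 + 4·81 + 4·57 + 1·94 + 2·11
            = 348 + 0 + 324 + 228 + 94 + 22 = 1016.
Overall workload = 1016 / 15 = 67.7333 ≈ 67.7.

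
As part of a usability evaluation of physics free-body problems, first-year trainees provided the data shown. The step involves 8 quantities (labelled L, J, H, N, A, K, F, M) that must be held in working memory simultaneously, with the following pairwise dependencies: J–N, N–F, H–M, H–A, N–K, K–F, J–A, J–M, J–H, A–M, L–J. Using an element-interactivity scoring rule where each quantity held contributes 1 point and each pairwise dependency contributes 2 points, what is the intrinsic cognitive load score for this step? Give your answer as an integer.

30

Count of quantities held simultaneously: 8.
Count of pairwise dependencies listed: 11.
Element contribution: 8 × 1 = 8.
Interaction contribution: 11 × 2 = 22.
Intrinsic load = 8 + 22 = 30.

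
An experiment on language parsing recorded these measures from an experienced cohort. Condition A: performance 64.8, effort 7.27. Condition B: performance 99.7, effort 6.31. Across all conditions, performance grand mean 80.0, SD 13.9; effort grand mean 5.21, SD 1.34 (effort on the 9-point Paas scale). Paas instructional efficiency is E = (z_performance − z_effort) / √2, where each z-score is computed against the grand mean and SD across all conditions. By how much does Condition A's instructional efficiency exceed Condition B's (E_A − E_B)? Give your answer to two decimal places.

-2.28

Condition A: z_P = (64.8 − 80.0)/13.9 = -1.0935; z_E = (7.27 − 5.21)/1.34 = 1.5373; E_A = (-1.0935 − 1.5373)/√2 = -1.8603.
Condition B: z_P = (99.7 − 80.0)/13.9 = 1.4173; z_E = (6.31 − 5.21)/1.34 = 0.8209; E_B = (1.4173 − 0.8209)/√2 = 0.4217.
E_A − E_B = -1.8603 − 0.4217 = -2.2820 ≈ -2.28.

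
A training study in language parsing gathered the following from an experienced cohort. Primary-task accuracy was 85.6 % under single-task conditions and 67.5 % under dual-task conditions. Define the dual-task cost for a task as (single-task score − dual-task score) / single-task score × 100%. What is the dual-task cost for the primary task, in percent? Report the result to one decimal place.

Cost = (85.6 − 67.5) / 85.6 × 100%
     = 18.1000 / 85.6 × 100% = 21.1449%.
≈ 21.1%.

21.1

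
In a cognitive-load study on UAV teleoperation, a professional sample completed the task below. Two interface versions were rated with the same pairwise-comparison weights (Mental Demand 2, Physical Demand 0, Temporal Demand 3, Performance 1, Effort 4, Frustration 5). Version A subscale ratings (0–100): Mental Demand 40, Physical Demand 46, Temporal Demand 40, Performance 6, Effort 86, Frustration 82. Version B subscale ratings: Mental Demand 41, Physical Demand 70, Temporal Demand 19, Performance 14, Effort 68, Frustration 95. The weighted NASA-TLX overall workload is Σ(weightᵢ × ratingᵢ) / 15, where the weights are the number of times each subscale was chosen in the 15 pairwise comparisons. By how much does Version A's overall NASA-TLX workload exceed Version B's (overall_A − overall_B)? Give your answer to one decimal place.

4.0

Version A weighted sum = 2·40 + 0·46 + 3·40 + 1·6 + 4·86 + 5·82 = 80 + 0 + 120 + 6 + 344 + 410 = 960; overall_A = 960/15 = 64.0000.
Version B weighted sum = 2·41 + 0·70 + 3·19 + 1·14 + 4·68 + 5·95 = 82 + 0 + 57 + 14 + 272 + 475 = 900; overall_B = 900/15 = 60.0000.
Difference = 64.0000 − 60.0000 = 4.0000 ≈ 4.0.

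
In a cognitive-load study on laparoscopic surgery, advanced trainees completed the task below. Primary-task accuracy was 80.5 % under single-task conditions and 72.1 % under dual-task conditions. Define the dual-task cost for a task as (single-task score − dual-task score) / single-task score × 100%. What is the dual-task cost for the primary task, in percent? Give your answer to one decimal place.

10.4

Cost = (80.5 − 72.1) / 80.5 × 100%
     = 8.4000 / 80.5 × 100% = 10.4348%.
≈ 10.4%.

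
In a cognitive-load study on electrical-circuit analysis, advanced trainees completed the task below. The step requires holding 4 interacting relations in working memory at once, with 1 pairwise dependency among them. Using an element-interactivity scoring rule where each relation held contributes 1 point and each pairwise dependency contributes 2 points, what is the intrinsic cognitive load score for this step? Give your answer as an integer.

Element contribution: 4 × 1 = 4.
Interaction contribution: 1 × 2 = 2.
Intrinsic load = 4 + 2 = 6.

6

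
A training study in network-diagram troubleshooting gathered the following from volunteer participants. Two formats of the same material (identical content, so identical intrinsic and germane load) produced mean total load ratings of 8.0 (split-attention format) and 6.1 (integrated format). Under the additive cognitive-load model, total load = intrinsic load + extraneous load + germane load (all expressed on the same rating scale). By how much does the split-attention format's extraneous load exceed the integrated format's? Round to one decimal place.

1.9

Intrinsic and germane load are equal across formats, so the difference in total load equals the difference in extraneous load.
Extraneous-load difference = 8.0 − 6.1 = 1.9.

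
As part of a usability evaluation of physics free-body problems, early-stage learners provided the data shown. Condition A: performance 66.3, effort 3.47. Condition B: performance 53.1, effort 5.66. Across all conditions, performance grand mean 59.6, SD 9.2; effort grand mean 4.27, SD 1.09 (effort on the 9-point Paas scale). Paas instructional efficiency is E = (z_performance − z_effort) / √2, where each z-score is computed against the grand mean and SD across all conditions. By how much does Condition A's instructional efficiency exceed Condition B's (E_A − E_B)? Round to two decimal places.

Condition A: z_P = (66.3 − 59.6)/9.2 = 0.7283; z_E = (3.47 − 4.27)/1.09 = -0.7339; E_A = (0.7283 − (-0.7339))/√2 = 1.0339.
Condition B: z_P = (53.1 − 59.6)/9.2 = -0.7065; z_E = (5.66 − 4.27)/1.09 = 1.2752; E_B = (-0.7065 − 1.2752)/√2 = -1.4013.
E_A − E_B = 1.0339 − (-1.4013) = 2.4352 ≈ 2.44.

2.44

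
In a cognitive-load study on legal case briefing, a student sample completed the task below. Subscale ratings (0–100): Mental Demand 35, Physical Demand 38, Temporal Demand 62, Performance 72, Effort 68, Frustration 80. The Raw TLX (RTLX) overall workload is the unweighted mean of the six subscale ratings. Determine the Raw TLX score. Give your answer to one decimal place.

Sum of ratings = 35 + 38 + 62 + 72 + 68 + 80 = 355.
RTLX = 355 / 6 = 59.1667 ≈ 59.2.

59.2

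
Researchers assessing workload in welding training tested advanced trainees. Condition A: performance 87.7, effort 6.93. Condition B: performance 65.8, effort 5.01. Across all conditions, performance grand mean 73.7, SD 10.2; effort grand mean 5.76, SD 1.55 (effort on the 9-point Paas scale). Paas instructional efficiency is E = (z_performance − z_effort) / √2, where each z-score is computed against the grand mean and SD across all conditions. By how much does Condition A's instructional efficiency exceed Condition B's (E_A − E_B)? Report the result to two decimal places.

Condition A: z_P = (87.7 − 73.7)/10.2 = 1.3725; z_E = (6.93 − 5.76)/1.55 = 0.7548; E_A = (1.3725 − 0.7548)/√2 = 0.4368.
Condition B: z_P = (65.8 − 73.7)/10.2 = -0.7745; z_E = (5.01 − 5.76)/1.55 = -0.4839; E_B = (-0.7745 − (-0.4839))/√2 = -0.2055.
E_A − E_B = 0.4368 − (-0.2055) = 0.6423 ≈ 0.64.

0.64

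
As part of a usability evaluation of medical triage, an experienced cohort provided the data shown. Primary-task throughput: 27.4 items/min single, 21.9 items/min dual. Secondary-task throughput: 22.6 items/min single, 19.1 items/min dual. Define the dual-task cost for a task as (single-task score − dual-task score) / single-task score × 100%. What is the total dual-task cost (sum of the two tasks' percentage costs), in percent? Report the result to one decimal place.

Primary cost = (27.4 − 21.9) / 27.4 × 100% = 20.0730%.
Secondary cost = (22.6 − 19.1) / 22.6 × 100% = 15.4867%.
Total = 20.0730% + 15.4867% = 35.5597% ≈ 35.6%.

35.6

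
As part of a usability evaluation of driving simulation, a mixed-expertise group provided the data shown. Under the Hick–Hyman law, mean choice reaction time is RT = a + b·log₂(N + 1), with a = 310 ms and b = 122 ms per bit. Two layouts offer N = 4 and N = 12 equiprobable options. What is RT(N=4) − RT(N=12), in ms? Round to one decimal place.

-168.2

RT(4) = 310 + 122·log₂(5) = 310 + 122·2.3219 = 593.2718 ms.
RT(12) = 310 + 122·log₂(13) = 310 + 122·3.7004 = 761.4488 ms.
Difference = 593.2718 − 761.4488 = -168.1770 ≈ -168.2 ms.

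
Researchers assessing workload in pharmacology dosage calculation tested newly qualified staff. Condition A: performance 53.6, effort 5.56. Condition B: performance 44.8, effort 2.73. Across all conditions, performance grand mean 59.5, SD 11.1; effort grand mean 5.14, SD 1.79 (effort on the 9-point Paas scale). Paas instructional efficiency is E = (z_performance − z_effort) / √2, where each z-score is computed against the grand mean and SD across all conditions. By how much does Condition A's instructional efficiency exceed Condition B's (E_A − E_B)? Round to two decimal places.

-0.56

Condition A: z_P = (53.6 − 59.5)/11.1 = -0.5315; z_E = (5.56 − 5.14)/1.79 = 0.2346; E_A = (-0.5315 − 0.2346)/√2 = -0.5417.
Condition B: z_P = (44.8 − 59.5)/11.1 = -1.3243; z_E = (2.73 − 5.14)/1.79 = -1.3464; E_B = (-1.3243 − (-1.3464))/√2 = 0.0156.
E_A − E_B = -0.5417 − 0.0156 = -0.5573 ≈ -0.56.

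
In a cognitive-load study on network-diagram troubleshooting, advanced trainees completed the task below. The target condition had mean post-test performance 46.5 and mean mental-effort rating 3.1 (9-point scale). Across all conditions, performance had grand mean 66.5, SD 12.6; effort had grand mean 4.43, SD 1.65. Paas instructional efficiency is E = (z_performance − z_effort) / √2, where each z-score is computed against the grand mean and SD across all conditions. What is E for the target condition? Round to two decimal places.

z_performance = (46.5 − 66.5) / 12.6 = -20.0000 / 12.6 = -1.5873.
z_effort = (3.1 − 4.43) / 1.65 = -1.3300 / 1.65 = -0.8061.
z_P − z_E = -1.5873 − (-0.8061) = -0.7812.
E = -0.7812 / √2 = -0.7812 / 1.41421 = -0.5524 ≈ -0.55.

-0.55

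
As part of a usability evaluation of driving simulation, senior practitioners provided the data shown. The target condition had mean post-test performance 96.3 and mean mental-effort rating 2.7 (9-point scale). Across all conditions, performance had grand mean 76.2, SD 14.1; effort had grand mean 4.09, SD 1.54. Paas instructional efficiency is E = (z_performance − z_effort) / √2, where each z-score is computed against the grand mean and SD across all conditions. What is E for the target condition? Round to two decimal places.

1.65

z_performance = (96.3 − 76.2) / 14.1 = 20.1000 / 14.1 = 1.4255.
z_effort = (2.7 − 4.09) / 1.54 = -1.3900 / 1.54 = -0.9026.
z_P − z_E = 1.4255 − (-0.9026) = 2.3281.
E = 2.3281 / √2 = 2.3281 / 1.41421 = 1.6462 ≈ 1.65.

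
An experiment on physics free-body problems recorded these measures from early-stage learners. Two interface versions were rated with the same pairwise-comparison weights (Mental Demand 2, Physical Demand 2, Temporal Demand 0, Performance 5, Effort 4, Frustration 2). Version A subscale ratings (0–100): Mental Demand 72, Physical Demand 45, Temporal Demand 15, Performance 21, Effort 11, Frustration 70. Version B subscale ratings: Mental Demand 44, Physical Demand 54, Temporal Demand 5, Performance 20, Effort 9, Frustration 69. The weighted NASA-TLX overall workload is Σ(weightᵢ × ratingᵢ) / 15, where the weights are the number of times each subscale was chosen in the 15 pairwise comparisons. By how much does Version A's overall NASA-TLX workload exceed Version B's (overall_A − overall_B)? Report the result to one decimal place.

Version A weighted sum = 2·72 + 2·45 + 0·15 + 5·21 + 4·11 + 2·70 = 144 + 90 + 0 + 105 + 44 + 140 = 523; overall_A = 523/15 = 34.8667.
Version B weighted sum = 2·44 + 2·54 + 0·5 + 5·20 + 4·9 + 2·69 = 88 + 108 + 0 + 100 + 36 + 138 = 470; overall_B = 470/15 = 31.3333.
Difference = 34.8667 − 31.3333 = 3.5334 ≈ 3.5.

3.5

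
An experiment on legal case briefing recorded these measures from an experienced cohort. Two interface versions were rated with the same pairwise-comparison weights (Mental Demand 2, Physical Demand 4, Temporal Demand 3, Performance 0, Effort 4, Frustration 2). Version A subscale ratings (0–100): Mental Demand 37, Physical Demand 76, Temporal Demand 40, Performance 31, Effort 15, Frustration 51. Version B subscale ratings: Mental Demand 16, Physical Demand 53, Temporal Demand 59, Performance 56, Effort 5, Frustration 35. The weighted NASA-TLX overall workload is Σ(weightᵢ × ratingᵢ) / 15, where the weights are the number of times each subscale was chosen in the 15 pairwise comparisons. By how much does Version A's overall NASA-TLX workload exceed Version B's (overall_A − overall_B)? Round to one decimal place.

9.9

Version A weighted sum = 2·37 + 4·76 + 3·40 + 0·31 + 4·15 + 2·51 = 74 + 304 + 120 + 0 + 60 + 102 = 660; overall_A = 660/15 = 44.0000.
Version B weighted sum = 2·16 + 4·53 + 3·59 + 0·56 + 4·5 + 2·35 = 32 + 212 + 177 + 0 + 20 + 70 = 511; overall_B = 511/15 = 34.0667.
Difference = 44.0000 − 34.0667 = 9.9333 ≈ 9.9.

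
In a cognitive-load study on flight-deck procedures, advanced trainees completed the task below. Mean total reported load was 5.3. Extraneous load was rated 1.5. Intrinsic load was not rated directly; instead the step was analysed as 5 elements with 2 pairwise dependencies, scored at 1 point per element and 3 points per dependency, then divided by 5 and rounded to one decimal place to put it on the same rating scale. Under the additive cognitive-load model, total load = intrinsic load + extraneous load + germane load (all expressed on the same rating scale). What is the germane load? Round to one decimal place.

1.6

Intrinsic (element-interactivity): (5 × 1 + 2 × 3) / 5 = 11 / 5 = 2.2000 → 2.2.
germane load = total − intrinsic − extraneous
             = 5.3 − 2.2 − 1.5 = 1.6.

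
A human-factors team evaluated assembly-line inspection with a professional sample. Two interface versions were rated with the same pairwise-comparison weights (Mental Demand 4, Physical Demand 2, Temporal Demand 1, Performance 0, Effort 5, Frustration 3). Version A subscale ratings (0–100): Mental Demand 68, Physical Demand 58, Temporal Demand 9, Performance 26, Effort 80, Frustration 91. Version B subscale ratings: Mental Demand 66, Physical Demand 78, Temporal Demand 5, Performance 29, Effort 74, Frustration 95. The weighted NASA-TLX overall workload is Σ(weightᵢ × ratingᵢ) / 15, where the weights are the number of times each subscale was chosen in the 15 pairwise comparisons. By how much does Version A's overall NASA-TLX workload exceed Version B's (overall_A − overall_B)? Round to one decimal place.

Version A weighted sum = 4·68 + 2·58 + 1·9 + 0·26 + 5·80 + 3·91 = 272 + 116 + 9 + 0 + 400 + 273 = 1070; overall_A = 1070/15 = 71.3333.
Version B weighted sum = 4·66 + 2·78 + 1·5 + 0·29 + 5·74 + 3·95 = 264 + 156 + 5 + 0 + 370 + 285 = 1080; overall_B = 1080/15 = 72.0000.
Difference = 71.3333 − 72.0000 = -0.6667 ≈ -0.7.

-0.7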